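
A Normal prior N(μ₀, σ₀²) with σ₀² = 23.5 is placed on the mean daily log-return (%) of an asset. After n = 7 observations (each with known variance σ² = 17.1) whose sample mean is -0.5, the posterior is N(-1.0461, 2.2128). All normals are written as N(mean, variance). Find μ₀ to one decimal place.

The posterior mean is a precision-weighted average: μ_n = (τ₀μ₀ + τ_data·x̄)/(τ₀+τ_data), with τ₀=1/σ₀² and τ_data=n/σ².
Here τ₀ = 1/23.5 = 0.042553 and τ_data = 7/17.1 = 0.409357, so τ_n = 0.451910.
Rearranging for μ₀: μ₀ = (μ_n·τ_n − τ_data·x̄)/τ₀ = (-1.0461·0.451910 − 0.409357·-0.5) / 0.042553 = -0.268065/0.042553 ≈ -6.3.

μ₀ = -6.3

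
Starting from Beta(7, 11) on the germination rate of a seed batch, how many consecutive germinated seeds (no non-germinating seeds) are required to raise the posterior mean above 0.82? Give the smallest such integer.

k = 44

After k germinated seeds and 0 non-germinating seeds the posterior is Beta(7+k, 11), with mean (7+k)/(7+11+k).
Set (7+k)/(18+k) > 0.82 and solve: k > (0.82·18 − 7)/(1 − 0.82) = 43.111.
The smallest integer exceeding 43.111 is 44.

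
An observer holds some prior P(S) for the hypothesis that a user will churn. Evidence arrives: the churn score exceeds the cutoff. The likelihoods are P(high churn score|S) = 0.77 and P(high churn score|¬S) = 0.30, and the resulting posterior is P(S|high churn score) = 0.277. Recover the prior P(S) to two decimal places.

P(S) = 0.13

Bayes' rule in odds form gives O(S|E) = O(S)·[P(E|S)/P(E|¬S)], hence O(S) = O(S|E)/LR.
Posterior odds = 0.277/(1−0.277) = 0.3831. LR = 0.77/0.30 = 2.5667.
Prior odds = 0.3831/2.5667 = 0.1493, so P(S) = 0.1493/(1+0.1493) ≈ 0.13.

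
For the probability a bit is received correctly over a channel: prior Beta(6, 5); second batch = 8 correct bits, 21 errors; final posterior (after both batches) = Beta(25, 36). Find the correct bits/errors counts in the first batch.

11 correct bits and 10 errors

Because Beta–binomial updating is additive in the counts, the combined data contributed (α_post−α_prior, β_post−β_prior) successes and failures.
Total across both batches: 25−6=19 correct bits, 36−5=31 errors.
Subtract the second batch: 19−8=11 correct bits and 31−21=10 errors.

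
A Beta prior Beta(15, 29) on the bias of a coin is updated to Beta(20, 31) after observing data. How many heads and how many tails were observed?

5 heads and 2 tails

Under Beta–binomial conjugacy the posterior parameters are (a+s, b+f).
Match parameters: s=20−15=5, f=31−29=2.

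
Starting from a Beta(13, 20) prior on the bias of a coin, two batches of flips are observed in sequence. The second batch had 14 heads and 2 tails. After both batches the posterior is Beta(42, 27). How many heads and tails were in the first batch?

Because Beta–binomial updating is additive in the counts, the combined data contributed (α_post−α_prior, β_post−β_prior) successes and failures.
Total across both batches: 42−13=29 heads, 27−20=7 tails.
Subtract the second batch: 29−14=15 heads and 7−2=5 tails.

15 heads and 5 tails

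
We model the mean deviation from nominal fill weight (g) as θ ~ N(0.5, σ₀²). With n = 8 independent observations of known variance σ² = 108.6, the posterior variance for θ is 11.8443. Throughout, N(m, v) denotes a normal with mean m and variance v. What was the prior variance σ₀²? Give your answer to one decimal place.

σ₀² = 92.9

For the Normal–Normal model with known σ², precisions add: τ_n = τ₀ + n/σ².
So 1/σ₀² = 1/11.8443 − 8/108.6 = 0.084429 − 0.073665 = 0.010764.
Hence σ₀² = 1/0.010764 ≈ 92.9.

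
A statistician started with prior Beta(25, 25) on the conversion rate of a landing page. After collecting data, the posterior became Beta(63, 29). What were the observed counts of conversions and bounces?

A Beta(α, β) prior with s successes and f failures in binomial data gives a Beta(α+s, β+f) posterior.
Match parameters: s=63−25=38, f=29−25=4.

38 conversions and 4 bounces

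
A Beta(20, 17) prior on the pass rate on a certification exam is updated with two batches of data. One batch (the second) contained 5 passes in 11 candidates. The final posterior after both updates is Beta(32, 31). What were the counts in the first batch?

Because Beta–binomial updating is additive in the counts, the combined data contributed (α_post−α_prior, β_post−β_prior) successes and failures.
Total across both batches: 32−20=12 passes, 31−17=14 failures.
Subtract the second batch: 12−5=7 passes and 14−6=8 failures.

7 passes and 8 failures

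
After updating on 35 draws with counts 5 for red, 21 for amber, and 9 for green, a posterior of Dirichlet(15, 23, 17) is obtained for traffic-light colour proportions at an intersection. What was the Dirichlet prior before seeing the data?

Dirichlet(10, 2, 8)

For a Dirichlet(α) prior with multinomial counts c, the posterior is Dirichlet(α + c) componentwise.
Subtract each count from the matching posterior parameter: 15−5=10, 23−21=2, 17−9=8.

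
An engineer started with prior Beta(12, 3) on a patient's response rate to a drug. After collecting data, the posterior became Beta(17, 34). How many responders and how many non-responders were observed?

Under Beta–binomial conjugacy the posterior parameters are (α+s, β+f).
Match parameters: s=17−12=5, f=34−3=31.

5 responders and 31 non-responders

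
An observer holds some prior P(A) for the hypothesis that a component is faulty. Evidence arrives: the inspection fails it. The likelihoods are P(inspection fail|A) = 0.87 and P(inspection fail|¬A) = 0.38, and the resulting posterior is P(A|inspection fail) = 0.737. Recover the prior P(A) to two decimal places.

P(A) = 0.55

Bayes' rule in odds form gives O(A|E) = O(A)·[P(E|A)/P(E|¬A)], hence O(A) = O(A|E)/LR.
Posterior odds = 0.737/(1−0.737) = 2.8023. LR = 0.87/0.38 = 2.2895.
Prior odds = 2.8023/2.2895 = 1.2240, so P(A) = 1.2240/(1+1.2240) ≈ 0.55.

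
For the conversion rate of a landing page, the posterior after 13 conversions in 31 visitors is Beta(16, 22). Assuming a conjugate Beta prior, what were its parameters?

Under Beta–binomial conjugacy the posterior parameters are (α+s, β+f).
So α = 16 − 13 = 3 and β = 22 − 18 = 4.

Beta(3, 4)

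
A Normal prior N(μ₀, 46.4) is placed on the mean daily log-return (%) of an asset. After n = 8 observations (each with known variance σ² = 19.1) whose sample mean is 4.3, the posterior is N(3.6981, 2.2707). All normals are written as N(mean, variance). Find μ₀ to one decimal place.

μ₀ = -8.0

The posterior mean is a precision-weighted average: μ_n = (τ₀μ₀ + τ_data·x̄)/(τ₀+τ_data), with τ₀=1/σ₀² and τ_data=n/σ².
Here τ₀ = 1/46.4 = 0.021552 and τ_data = 8/19.1 = 0.418848, so τ_n = 0.440400.
Rearranging for μ₀: μ₀ = (μ_n·τ_n − τ_data·x̄)/τ₀ = (3.6981·0.440400 − 0.418848·4.3) / 0.021552 = -0.172403/0.021552 ≈ -8.0.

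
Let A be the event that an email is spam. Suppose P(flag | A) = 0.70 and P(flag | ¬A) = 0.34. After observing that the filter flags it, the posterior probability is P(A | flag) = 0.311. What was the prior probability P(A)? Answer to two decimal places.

P(A) = 0.18

In odds form, posterior odds = prior odds × likelihood ratio, so prior odds = posterior odds ÷ LR.
Posterior odds = 0.311/(1−0.311) = 0.4514. LR = 0.70/0.34 = 2.0588.
Prior odds = 0.4514/2.0588 = 0.2193, so P(A) = 0.2193/(1+0.2193) ≈ 0.18.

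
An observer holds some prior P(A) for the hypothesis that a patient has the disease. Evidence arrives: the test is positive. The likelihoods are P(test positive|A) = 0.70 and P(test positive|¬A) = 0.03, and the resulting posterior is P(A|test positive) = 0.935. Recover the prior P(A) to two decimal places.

P(A) = 0.38

Bayes' rule in odds form gives O(A|E) = O(A)·[P(E|A)/P(E|¬A)], hence O(A) = O(A|E)/LR.
Posterior odds = 0.935/(1−0.935) = 14.3846. LR = 0.70/0.03 = 23.3333.
Prior odds = 14.3846/23.3333 = 0.6165, so P(A) = 0.6165/(1+0.6165) ≈ 0.38.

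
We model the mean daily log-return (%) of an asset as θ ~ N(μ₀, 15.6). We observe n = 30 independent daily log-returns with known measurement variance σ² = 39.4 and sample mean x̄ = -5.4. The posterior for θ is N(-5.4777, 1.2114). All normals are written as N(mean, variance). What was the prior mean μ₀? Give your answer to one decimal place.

With known observation variance, the Normal–Normal posterior has precision τ_n = τ₀ + n/σ² and mean μ_n = (τ₀μ₀ + (n/σ²)x̄)/τ_n.
Here τ₀ = 1/15.6 = 0.064103 and τ_data = 30/39.4 = 0.761421, so τ_n = 0.825524.
Rearranging for μ₀: μ₀ = (μ_n·τ_n − τ_data·x̄)/τ₀ = (-5.4777·0.825524 − 0.761421·-5.4) / 0.064103 = -0.410299/0.064103 ≈ -6.4.

μ₀ = -6.4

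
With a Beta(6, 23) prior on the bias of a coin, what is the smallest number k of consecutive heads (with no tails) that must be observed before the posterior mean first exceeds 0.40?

k = 10

After k heads and 0 tails the posterior is Beta(6+k, 23), with mean (6+k)/(6+23+k).
Set (6+k)/(29+k) > 0.40 and solve: k > (0.40·29 − 6)/(1 − 0.40) = 9.333.
The smallest integer exceeding 9.333 is 10.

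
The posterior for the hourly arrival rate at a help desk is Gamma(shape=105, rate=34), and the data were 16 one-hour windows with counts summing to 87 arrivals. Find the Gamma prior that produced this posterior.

A Gamma(α, β) prior (rate parametrization) on a Poisson rate with n observations summing to S gives posterior Gamma(α+S, β+n).
So α = 105 − 87 = 18 and β = 34 − 16 = 18.

Gamma(shape=18, rate=18)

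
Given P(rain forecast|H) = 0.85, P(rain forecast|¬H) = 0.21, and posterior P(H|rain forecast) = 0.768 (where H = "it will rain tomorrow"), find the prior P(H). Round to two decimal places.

Bayes' rule in odds form gives O(H|E) = O(H)·[P(E|H)/P(E|¬H)], hence O(H) = O(H|E)/LR.
Posterior odds = 0.768/(1−0.768) = 3.3103. LR = 0.85/0.21 = 4.0476.
Prior odds = 3.3103/4.0476 = 0.8178, so P(H) = 0.8178/(1+0.8178) ≈ 0.45.

P(H) = 0.45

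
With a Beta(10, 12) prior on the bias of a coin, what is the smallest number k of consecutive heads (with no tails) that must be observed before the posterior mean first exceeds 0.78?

k = 33

After k heads and 0 tails the posterior is Beta(10+k, 12), with mean (10+k)/(10+12+k).
Set (10+k)/(22+k) > 0.78 and solve: k > (0.78·22 − 10)/(1 − 0.78) = 32.545.
The smallest integer exceeding 32.545 is 33.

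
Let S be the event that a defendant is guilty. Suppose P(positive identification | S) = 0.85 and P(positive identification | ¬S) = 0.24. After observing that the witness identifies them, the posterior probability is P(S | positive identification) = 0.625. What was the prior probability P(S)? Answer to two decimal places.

In odds form, posterior odds = prior odds × likelihood ratio, so prior odds = posterior odds ÷ LR.
Posterior odds = 0.625/(1−0.625) = 1.6667. LR = 0.85/0.24 = 3.5417.
Prior odds = 1.6667/3.5417 = 0.4706, so P(S) = 0.4706/(1+0.4706) ≈ 0.32.

P(S) = 0.32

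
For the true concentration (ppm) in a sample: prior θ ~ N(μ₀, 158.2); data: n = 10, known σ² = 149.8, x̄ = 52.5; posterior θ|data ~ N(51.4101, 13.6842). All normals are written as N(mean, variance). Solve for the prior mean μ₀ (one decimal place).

The posterior mean is a precision-weighted average: μ_n = (τ₀μ₀ + τ_data·x̄)/(τ₀+τ_data), with τ₀=1/σ₀² and τ_data=n/σ².
Here τ₀ = 1/158.2 = 0.006321 and τ_data = 10/149.8 = 0.066756, so τ_n = 0.073077.
Rearranging for μ₀: μ₀ = (μ_n·τ_n − τ_data·x̄)/τ₀ = (51.4101·0.073077 − 0.066756·52.5) / 0.006321 = 0.252206/0.006321 ≈ 39.9.

μ₀ = 39.9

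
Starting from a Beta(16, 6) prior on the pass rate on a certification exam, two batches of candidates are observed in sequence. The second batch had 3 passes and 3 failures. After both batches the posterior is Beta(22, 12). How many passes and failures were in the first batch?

Sequential conjugate updates are equivalent to a single update on the pooled data, so total successes = posterior α − prior α and total failures = posterior β − prior β.
Total across both batches: 22−16=6 passes, 12−6=6 failures.
Subtract the second batch: 6−3=3 passes and 6−3=3 failures.

3 passes and 3 failures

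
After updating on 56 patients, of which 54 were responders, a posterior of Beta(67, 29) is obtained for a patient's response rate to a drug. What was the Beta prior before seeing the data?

A Beta(a, b) prior with s successes and f failures in binomial data gives a Beta(a+s, b+f) posterior.
Subtract the data counts: 67−54=13, 29−2=27.

Beta(13, 27)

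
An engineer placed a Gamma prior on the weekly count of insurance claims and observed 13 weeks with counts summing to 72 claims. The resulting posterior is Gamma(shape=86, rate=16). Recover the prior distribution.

A Gamma(α, β) prior (rate parametrization) on a Poisson rate with n observations summing to S gives posterior Gamma(α+S, β+n).
So α = 86 − 72 = 14 and β = 16 − 13 = 3.

Gamma(shape=14, rate=3)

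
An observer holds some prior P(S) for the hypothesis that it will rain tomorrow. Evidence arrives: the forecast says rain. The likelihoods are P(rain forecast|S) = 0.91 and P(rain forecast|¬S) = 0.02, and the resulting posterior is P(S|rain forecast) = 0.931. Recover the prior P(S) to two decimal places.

P(S) = 0.23

Bayes' rule in odds form gives O(S|E) = O(S)·[P(E|S)/P(E|¬S)], hence O(S) = O(S|E)/LR.
Posterior odds = 0.931/(1−0.931) = 13.4928. LR = 0.91/0.02 = 45.5000.
Prior odds = 13.4928/45.5000 = 0.2965, so P(S) = 0.2965/(1+0.2965) ≈ 0.23.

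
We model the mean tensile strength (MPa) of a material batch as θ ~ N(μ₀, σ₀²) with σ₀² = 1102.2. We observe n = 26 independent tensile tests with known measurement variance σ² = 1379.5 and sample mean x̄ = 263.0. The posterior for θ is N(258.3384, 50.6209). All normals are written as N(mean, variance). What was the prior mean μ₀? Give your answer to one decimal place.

μ₀ = 161.5

With known observation variance, the Normal–Normal posterior has precision τ_n = τ₀ + n/σ² and mean μ_n = (τ₀μ₀ + (n/σ²)x̄)/τ_n.
Here τ₀ = 1/1102.2 = 0.000907 and τ_data = 26/1379.5 = 0.018847, so τ_n = 0.019754.
Rearranging for μ₀: μ₀ = (μ_n·τ_n − τ_data·x̄)/τ₀ = (258.3384·0.019754 − 0.018847·263.0) / 0.000907 = 0.146456/0.000907 ≈ 161.5.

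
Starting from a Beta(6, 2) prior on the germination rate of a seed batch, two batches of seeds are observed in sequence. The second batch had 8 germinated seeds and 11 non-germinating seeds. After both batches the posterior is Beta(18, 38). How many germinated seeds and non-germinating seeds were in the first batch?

Because Beta–binomial updating is additive in the counts, the combined data contributed (α_post−α_prior, β_post−β_prior) successes and failures.
Total across both batches: 18−6=12 germinated seeds, 38−2=36 non-germinating seeds.
Subtract the second batch: 12−8=4 germinated seeds and 36−11=25 non-germinating seeds.

4 germinated seeds and 25 non-germinating seeds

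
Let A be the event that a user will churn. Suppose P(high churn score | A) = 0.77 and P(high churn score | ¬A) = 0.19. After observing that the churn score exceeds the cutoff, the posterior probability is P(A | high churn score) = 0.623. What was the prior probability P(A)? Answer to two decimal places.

P(A) = 0.29

Bayes' rule in odds form gives O(A|E) = O(A)·[P(E|A)/P(E|¬A)], hence O(A) = O(A|E)/LR.
Posterior odds = 0.623/(1−0.623) = 1.6525. LR = 0.77/0.19 = 4.0526.
Prior odds = 1.6525/4.0526 = 0.4078, so P(A) = 0.4078/(1+0.4078) ≈ 0.29.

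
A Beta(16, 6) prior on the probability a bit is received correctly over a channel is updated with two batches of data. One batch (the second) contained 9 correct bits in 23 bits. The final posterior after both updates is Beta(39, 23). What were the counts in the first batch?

14 correct bits and 3 errors

Because Beta–binomial updating is additive in the counts, the combined data contributed (α_post−α_prior, β_post−β_prior) successes and failures.
Total across both batches: 39−16=23 correct bits, 23−6=17 errors.
Subtract the second batch: 23−9=14 correct bits and 17−14=3 errors.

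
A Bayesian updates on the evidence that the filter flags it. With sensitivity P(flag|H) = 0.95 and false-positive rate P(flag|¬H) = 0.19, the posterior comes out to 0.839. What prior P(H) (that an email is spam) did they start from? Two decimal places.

Bayes' rule in odds form gives O(H|E) = O(H)·[P(E|H)/P(E|¬H)], hence O(H) = O(H|E)/LR.
Posterior odds = 0.839/(1−0.839) = 5.2112. LR = 0.95/0.19 = 5.0000.
Prior odds = 5.2112/5.0000 = 1.0422, so P(H) = 1.0422/(1+1.0422) ≈ 0.51.

P(H) = 0.51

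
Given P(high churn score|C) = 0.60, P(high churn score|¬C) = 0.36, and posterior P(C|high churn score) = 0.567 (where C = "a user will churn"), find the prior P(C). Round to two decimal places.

In odds form, posterior odds = prior odds × likelihood ratio, so prior odds = posterior odds ÷ LR.
Posterior odds = 0.567/(1−0.567) = 1.3095. LR = 0.60/0.36 = 1.6667.
Prior odds = 1.3095/1.6667 = 0.7857, so P(C) = 0.7857/(1+0.7857) ≈ 0.44.

P(C) = 0.44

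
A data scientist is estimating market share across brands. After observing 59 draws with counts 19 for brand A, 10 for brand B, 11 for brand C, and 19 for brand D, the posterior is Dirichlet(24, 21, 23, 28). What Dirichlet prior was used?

For a Dirichlet(α) prior with multinomial counts c, the posterior is Dirichlet(α + c) componentwise.
Subtract each count from the matching posterior parameter: 24−19=5, 21−10=11, 23−11=12, 28−19=9.

Dirichlet(5, 11, 12, 9)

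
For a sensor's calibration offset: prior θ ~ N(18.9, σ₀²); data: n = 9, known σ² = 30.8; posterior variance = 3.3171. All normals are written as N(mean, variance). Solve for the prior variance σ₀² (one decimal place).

Posterior precision equals prior precision plus data precision: 1/σ_n² = 1/σ₀² + n/σ².
So 1/σ₀² = 1/3.3171 − 9/30.8 = 0.301468 − 0.292208 = 0.009260.
Hence σ₀² = 1/0.009260 ≈ 108.0.

σ₀² = 108.0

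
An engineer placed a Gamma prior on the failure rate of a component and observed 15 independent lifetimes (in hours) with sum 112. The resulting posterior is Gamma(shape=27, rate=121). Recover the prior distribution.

For an exponential likelihood with a Gamma(α, β) prior on the rate, n observations with total T give posterior Gamma(α+n, β+T).
So α = 27 − 15 = 12 and β = 121 − 112 = 9.

Gamma(shape=12, rate=9)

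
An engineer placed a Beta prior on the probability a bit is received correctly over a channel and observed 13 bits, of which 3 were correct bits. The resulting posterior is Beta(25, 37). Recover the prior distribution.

Beta(22, 27)

Beta is conjugate to the binomial likelihood: posterior = Beta(α+s, β+f).
So α = 25 − 3 = 22 and β = 37 − 10 = 27.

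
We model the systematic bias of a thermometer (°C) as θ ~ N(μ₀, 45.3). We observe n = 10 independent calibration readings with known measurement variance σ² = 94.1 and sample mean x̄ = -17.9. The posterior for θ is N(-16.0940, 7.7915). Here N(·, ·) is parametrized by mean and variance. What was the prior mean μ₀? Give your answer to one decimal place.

With known observation variance, the Normal–Normal posterior has precision τ_n = τ₀ + n/σ² and mean μ_n = (τ₀μ₀ + (n/σ²)x̄)/τ_n.
Here τ₀ = 1/45.3 = 0.022075 and τ_data = 10/94.1 = 0.106270, so τ_n = 0.128345.
Rearranging for μ₀: μ₀ = (μ_n·τ_n − τ_data·x̄)/τ₀ = (-16.0940·0.128345 − 0.106270·-17.9) / 0.022075 = -0.163351/0.022075 ≈ -7.4.

μ₀ = -7.4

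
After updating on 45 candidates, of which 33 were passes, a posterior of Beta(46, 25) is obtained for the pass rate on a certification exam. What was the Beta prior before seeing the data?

Under Beta–binomial conjugacy the posterior parameters are (α+s, β+f).
Subtract the data counts: 46−33=13, 25−12=13.

Beta(13, 13)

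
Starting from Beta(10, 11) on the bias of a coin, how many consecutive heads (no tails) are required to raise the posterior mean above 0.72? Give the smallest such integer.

After k heads and 0 tails the posterior is Beta(10+k, 11), with mean (10+k)/(10+11+k).
Set (10+k)/(21+k) > 0.72 and solve: k > (0.72·21 − 10)/(1 − 0.72) = 18.286.
The smallest integer exceeding 18.286 is 19, and checking k=19: (29)/(40) = 0.7250 > 0.72.

k = 19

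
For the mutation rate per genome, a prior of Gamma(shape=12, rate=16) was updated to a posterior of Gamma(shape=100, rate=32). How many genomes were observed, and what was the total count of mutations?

Gamma–Poisson conjugacy: posterior shape = α + Σxᵢ, posterior rate = β + n.
Matching: Σxᵢ = 100 − 12 = 88 and n = 32 − 16 = 16.

n = 16 genomes with total 88 mutations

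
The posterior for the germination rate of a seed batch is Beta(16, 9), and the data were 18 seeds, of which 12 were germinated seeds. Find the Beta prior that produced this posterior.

Beta(4, 3)

Under Beta–binomial conjugacy the posterior parameters are (α+s, β+f).
So α = 16 − 12 = 4 and β = 9 − 6 = 3.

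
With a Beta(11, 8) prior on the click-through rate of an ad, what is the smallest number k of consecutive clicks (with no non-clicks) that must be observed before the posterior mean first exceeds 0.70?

After k clicks and 0 non-clicks the posterior is Beta(11+k, 8), with mean (11+k)/(11+8+k).
Set (11+k)/(19+k) > 0.70 and solve: k > (0.70·19 − 11)/(1 − 0.70) = 7.667.
The smallest integer exceeding 7.667 is 8, and checking k=8: (19)/(27) = 0.7037 > 0.70.

k = 8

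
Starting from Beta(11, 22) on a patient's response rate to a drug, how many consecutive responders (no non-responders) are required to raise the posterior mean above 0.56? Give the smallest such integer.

After k responders and 0 non-responders the posterior is Beta(11+k, 22), with mean (11+k)/(11+22+k).
Set (11+k)/(33+k) > 0.56 and solve: k > (0.56·33 − 11)/(1 − 0.56) = 17.000.
The smallest integer exceeding 17.000 is 18, and checking k=18: (29)/(51) = 0.5686 > 0.56.

k = 18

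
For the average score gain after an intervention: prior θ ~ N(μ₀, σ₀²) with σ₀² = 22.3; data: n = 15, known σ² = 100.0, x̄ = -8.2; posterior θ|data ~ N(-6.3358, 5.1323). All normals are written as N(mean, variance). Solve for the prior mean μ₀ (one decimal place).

With known observation variance, the Normal–Normal posterior has precision τ_n = τ₀ + n/σ² and mean μ_n = (τ₀μ₀ + (n/σ²)x̄)/τ_n.
Here τ₀ = 1/22.3 = 0.044843 and τ_data = 15/100.0 = 0.150000, so τ_n = 0.194843.
Rearranging for μ₀: μ₀ = (μ_n·τ_n − τ_data·x̄)/τ₀ = (-6.3358·0.194843 − 0.150000·-8.2) / 0.044843 = -0.004486/0.044843 ≈ -0.1.

μ₀ = -0.1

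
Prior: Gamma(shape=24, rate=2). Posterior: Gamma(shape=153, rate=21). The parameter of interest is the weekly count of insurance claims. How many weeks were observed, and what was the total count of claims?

n = 19 weeks with total 129 claims

A Gamma(α, β) prior (rate parametrization) on a Poisson rate with n observations summing to S gives posterior Gamma(α+S, β+n).
Matching: Σxᵢ = 153 − 24 = 129 and n = 21 − 2 = 19.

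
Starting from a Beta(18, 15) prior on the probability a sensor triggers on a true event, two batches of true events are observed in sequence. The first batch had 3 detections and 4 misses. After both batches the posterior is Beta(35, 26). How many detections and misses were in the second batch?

14 detections and 7 misses

Sequential conjugate updates are equivalent to a single update on the pooled data, so total successes = posterior α − prior α and total failures = posterior β − prior β.
Total across both batches: 35−18=17 detections, 26−15=11 misses.
Subtract the first batch: 17−3=14 detections and 11−4=7 misses.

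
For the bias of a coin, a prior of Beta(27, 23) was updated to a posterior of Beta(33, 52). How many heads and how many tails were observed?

6 heads and 29 tails

Beta is conjugate to the binomial likelihood: posterior = Beta(α+s, β+f).
So s = 33 − 27 = 6 and f = 52 − 23 = 29.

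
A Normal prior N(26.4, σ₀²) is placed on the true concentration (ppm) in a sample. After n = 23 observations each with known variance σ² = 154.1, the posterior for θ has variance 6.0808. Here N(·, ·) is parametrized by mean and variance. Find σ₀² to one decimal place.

Posterior precision equals prior precision plus data precision: 1/σ_n² = 1/σ₀² + n/σ².
So 1/σ₀² = 1/6.0808 − 23/154.1 = 0.164452 − 0.149254 = 0.015198.
Hence σ₀² = 1/0.015198 ≈ 65.8.

σ₀² = 65.8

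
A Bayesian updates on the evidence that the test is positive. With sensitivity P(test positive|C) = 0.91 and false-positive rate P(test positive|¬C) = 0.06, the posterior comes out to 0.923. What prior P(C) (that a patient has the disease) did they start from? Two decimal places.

P(C) = 0.44

In odds form, posterior odds = prior odds × likelihood ratio, so prior odds = posterior odds ÷ LR.
Posterior odds = 0.923/(1−0.923) = 11.9870. LR = 0.91/0.06 = 15.1667.
Prior odds = 11.9870/15.1667 = 0.7903, so P(C) = 0.7903/(1+0.7903) ≈ 0.44.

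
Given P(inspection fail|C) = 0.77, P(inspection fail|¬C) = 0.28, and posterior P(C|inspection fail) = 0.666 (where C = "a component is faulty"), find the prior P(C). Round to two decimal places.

P(C) = 0.42

In odds form, posterior odds = prior odds × likelihood ratio, so prior odds = posterior odds ÷ LR.
Posterior odds = 0.666/(1−0.666) = 1.9940. LR = 0.77/0.28 = 2.7500.
Prior odds = 1.9940/2.7500 = 0.7251, so P(C) = 0.7251/(1+0.7251) ≈ 0.42.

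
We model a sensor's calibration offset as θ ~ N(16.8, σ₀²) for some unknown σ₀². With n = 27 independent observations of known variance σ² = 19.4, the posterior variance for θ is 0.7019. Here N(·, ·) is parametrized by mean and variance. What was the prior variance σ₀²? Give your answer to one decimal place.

σ₀² = 30.3

For the Normal–Normal model with known σ², precisions add: τ_n = τ₀ + n/σ².
So 1/σ₀² = 1/0.7019 − 27/19.4 = 1.424704 − 1.391753 = 0.032951.
Hence σ₀² = 1/0.032951 ≈ 30.3.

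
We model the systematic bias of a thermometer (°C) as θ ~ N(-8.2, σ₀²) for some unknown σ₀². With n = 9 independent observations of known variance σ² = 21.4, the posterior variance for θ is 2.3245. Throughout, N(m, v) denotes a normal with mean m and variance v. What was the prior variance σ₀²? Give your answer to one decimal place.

σ₀² = 103.7

For the Normal–Normal model with known σ², precisions add: τ_n = τ₀ + n/σ².
So 1/σ₀² = 1/2.3245 − 9/21.4 = 0.430200 − 0.420561 = 0.009639.
Hence σ₀² = 1/0.009639 ≈ 103.7.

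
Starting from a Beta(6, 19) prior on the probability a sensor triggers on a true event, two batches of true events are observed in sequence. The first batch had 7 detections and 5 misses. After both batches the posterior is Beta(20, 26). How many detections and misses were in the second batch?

7 detections and 2 misses

Sequential conjugate updates are equivalent to a single update on the pooled data, so total successes = posterior α − prior α and total failures = posterior β − prior β.
Total across both batches: 20−6=14 detections, 26−19=7 misses.
Subtract the first batch: 14−7=7 detections and 7−5=2 misses.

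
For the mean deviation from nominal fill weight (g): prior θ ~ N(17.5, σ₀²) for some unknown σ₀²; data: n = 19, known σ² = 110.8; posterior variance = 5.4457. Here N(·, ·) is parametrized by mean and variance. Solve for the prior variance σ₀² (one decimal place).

For the Normal–Normal model with known σ², precisions add: τ_n = τ₀ + n/σ².
So 1/σ₀² = 1/5.4457 − 19/110.8 = 0.183631 − 0.171480 = 0.012151.
Hence σ₀² = 1/0.012151 ≈ 82.3.

σ₀² = 82.3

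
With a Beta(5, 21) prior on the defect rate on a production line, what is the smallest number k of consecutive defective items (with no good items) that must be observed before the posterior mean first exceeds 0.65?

After k defective items and 0 good items the posterior is Beta(5+k, 21), with mean (5+k)/(5+21+k).
Set (5+k)/(26+k) > 0.65 and solve: k > (0.65·26 − 5)/(1 − 0.65) = 34.000.
The smallest integer exceeding 34.000 is 35.

k = 35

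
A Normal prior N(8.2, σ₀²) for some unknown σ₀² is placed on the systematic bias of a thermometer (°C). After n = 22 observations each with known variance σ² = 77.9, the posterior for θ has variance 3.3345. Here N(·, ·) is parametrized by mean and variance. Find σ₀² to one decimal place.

σ₀² = 57.2

For the Normal–Normal model with known σ², precisions add: τ_n = τ₀ + n/σ².
So 1/σ₀² = 1/3.3345 − 22/77.9 = 0.299895 − 0.282413 = 0.017482.
Hence σ₀² = 1/0.017482 ≈ 57.2.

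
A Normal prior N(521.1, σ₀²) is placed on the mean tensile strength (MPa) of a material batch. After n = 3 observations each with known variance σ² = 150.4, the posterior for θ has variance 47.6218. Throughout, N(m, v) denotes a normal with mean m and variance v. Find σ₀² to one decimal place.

σ₀² = 950.6

For the Normal–Normal model with known σ², precisions add: τ_n = τ₀ + n/σ².
So 1/σ₀² = 1/47.6218 − 3/150.4 = 0.020999 − 0.019947 = 0.001052.
Hence σ₀² = 1/0.001052 ≈ 950.6.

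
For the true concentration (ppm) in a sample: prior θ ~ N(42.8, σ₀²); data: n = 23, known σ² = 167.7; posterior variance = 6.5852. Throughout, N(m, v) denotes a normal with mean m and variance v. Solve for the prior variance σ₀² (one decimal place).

For the Normal–Normal model with known σ², precisions add: τ_n = τ₀ + n/σ².
So 1/σ₀² = 1/6.5852 − 23/167.7 = 0.151856 − 0.137150 = 0.014706.
Hence σ₀² = 1/0.014706 ≈ 68.0.

σ₀² = 68.0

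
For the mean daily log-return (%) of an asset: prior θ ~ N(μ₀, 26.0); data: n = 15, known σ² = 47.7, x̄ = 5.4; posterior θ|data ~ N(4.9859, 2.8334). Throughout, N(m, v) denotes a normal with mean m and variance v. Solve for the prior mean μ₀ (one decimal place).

μ₀ = 1.6

The posterior mean is a precision-weighted average: μ_n = (τ₀μ₀ + τ_data·x̄)/(τ₀+τ_data), with τ₀=1/σ₀² and τ_data=n/σ².
Here τ₀ = 1/26.0 = 0.038462 and τ_data = 15/47.7 = 0.314465, so τ_n = 0.352927.
Rearranging for μ₀: μ₀ = (μ_n·τ_n − τ_data·x̄)/τ₀ = (4.9859·0.352927 − 0.314465·5.4) / 0.038462 = 0.061548/0.038462 ≈ 1.6.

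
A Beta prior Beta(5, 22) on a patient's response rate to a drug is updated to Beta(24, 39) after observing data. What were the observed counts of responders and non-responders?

A Beta(a, b) prior with s successes and f failures in binomial data gives a Beta(a+s, b+f) posterior.
Match parameters: s=24−5=19, f=39−22=17.

19 responders and 17 non-responders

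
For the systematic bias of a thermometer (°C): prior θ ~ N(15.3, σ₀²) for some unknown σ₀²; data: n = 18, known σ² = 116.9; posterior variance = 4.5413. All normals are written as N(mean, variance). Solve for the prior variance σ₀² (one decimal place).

Posterior precision equals prior precision plus data precision: 1/σ_n² = 1/σ₀² + n/σ².
So 1/σ₀² = 1/4.5413 − 18/116.9 = 0.220201 − 0.153978 = 0.066223.
Hence σ₀² = 1/0.066223 ≈ 15.1.

σ₀² = 15.1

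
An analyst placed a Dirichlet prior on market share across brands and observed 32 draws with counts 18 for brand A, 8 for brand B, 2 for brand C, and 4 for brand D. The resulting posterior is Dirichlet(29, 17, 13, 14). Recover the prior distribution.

Dirichlet(11, 9, 11, 10)

For a Dirichlet(α) prior with multinomial counts c, the posterior is Dirichlet(α + c) componentwise.
Subtract each count from the matching posterior parameter: 29−18=11, 17−8=9, 13−2=11, 14−4=10.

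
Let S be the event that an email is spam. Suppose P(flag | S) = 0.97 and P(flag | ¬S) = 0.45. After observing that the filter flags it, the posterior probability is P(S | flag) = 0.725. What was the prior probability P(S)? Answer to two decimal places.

P(S) = 0.55

Bayes' rule in odds form gives O(S|E) = O(S)·[P(E|S)/P(E|¬S)], hence O(S) = O(S|E)/LR.
Posterior odds = 0.725/(1−0.725) = 2.6364. LR = 0.97/0.45 = 2.1556.
Prior odds = 2.6364/2.1556 = 1.2230, so P(S) = 1.2230/(1+1.2230) ≈ 0.55.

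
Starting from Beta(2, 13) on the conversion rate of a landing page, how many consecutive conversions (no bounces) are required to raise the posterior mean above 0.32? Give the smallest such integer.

After k conversions and 0 bounces the posterior is Beta(2+k, 13), with mean (2+k)/(2+13+k).
Set (2+k)/(15+k) > 0.32 and solve: k > (0.32·15 − 2)/(1 − 0.32) = 4.118.
The smallest integer exceeding 4.118 is 5.

k = 5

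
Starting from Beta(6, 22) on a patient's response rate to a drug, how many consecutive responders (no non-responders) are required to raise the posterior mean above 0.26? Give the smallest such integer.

k = 2

After k responders and 0 non-responders the posterior is Beta(6+k, 22), with mean (6+k)/(6+22+k).
Set (6+k)/(28+k) > 0.26 and solve: k > (0.26·28 − 6)/(1 − 0.26) = 1.730.
The smallest integer exceeding 1.730 is 2, and checking k=2: (8)/(30) = 0.2667 > 0.26.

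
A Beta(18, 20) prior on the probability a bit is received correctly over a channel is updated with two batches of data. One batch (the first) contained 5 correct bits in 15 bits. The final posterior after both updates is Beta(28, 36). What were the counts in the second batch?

5 correct bits and 6 errors

Sequential conjugate updates are equivalent to a single update on the pooled data, so total successes = posterior α − prior α and total failures = posterior β − prior β.
Total across both batches: 28−18=10 correct bits, 36−20=16 errors.
Subtract the first batch: 10−5=5 correct bits and 16−10=6 errors.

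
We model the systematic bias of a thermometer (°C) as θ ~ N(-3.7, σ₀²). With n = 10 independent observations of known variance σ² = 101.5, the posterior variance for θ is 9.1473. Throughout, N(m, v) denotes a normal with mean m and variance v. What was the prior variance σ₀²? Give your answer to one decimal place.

σ₀² = 92.6

Posterior precision equals prior precision plus data precision: 1/σ_n² = 1/σ₀² + n/σ².
So 1/σ₀² = 1/9.1473 − 10/101.5 = 0.109322 − 0.098522 = 0.010800.
Hence σ₀² = 1/0.010800 ≈ 92.6.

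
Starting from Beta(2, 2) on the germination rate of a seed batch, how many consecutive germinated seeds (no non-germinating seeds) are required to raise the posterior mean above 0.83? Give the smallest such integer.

k = 8

After k germinated seeds and 0 non-germinating seeds the posterior is Beta(2+k, 2), with mean (2+k)/(2+2+k).
Set (2+k)/(4+k) > 0.83 and solve: k > (0.83·4 − 2)/(1 − 0.83) = 7.765.
The smallest integer exceeding 7.765 is 8, and checking k=8: (10)/(12) = 0.8333 > 0.83.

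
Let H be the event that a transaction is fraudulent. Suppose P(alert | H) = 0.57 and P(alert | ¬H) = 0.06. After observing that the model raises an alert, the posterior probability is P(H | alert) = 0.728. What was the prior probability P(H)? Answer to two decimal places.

Bayes' rule in odds form gives O(H|E) = O(H)·[P(E|H)/P(E|¬H)], hence O(H) = O(H|E)/LR.
Posterior odds = 0.728/(1−0.728) = 2.6765. LR = 0.57/0.06 = 9.5000.
Prior odds = 2.6765/9.5000 = 0.2817, so P(H) = 0.2817/(1+0.2817) ≈ 0.22.

P(H) = 0.22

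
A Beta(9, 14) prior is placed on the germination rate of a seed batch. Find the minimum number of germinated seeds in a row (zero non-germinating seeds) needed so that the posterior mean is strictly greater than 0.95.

k = 258

After k germinated seeds and 0 non-germinating seeds the posterior is Beta(9+k, 14), with mean (9+k)/(9+14+k).
Set (9+k)/(23+k) > 0.95 and solve: k > (0.95·23 − 9)/(1 − 0.95) = 257.000.
The smallest integer exceeding 257.000 is 258.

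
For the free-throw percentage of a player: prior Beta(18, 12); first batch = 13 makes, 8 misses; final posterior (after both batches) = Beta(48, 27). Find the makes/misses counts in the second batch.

17 makes and 7 misses

Because Beta–binomial updating is additive in the counts, the combined data contributed (α_post−α_prior, β_post−β_prior) successes and failures.
Total across both batches: 48−18=30 makes, 27−12=15 misses.
Subtract the first batch: 30−13=17 makes and 15−8=7 misses.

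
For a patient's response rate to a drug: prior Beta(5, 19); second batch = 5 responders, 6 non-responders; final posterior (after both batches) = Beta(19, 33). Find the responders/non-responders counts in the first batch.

Because Beta–binomial updating is additive in the counts, the combined data contributed (α_post−α_prior, β_post−β_prior) successes and failures.
Total across both batches: 19−5=14 responders, 33−19=14 non-responders.
Subtract the second batch: 14−5=9 responders and 14−6=8 non-responders.

9 responders and 8 non-responders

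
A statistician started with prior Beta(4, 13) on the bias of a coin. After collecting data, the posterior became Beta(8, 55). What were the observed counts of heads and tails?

A Beta(a, b) prior with s successes and f failures in binomial data gives a Beta(a+s, b+f) posterior.
So s = 8 − 4 = 4 and f = 55 − 13 = 42.

4 heads and 42 tails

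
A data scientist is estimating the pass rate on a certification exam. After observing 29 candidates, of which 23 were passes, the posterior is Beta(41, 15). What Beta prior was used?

Beta(18, 9)

Under Beta–binomial conjugacy the posterior parameters are (α+s, β+f).
So α = 41 − 23 = 18 and β = 15 − 6 = 9.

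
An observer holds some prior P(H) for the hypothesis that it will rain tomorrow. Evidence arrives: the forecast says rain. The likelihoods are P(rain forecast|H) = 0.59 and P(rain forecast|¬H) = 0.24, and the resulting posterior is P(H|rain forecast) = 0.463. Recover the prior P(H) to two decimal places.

P(H) = 0.26

Bayes' rule in odds form gives O(H|E) = O(H)·[P(E|H)/P(E|¬H)], hence O(H) = O(H|E)/LR.
Posterior odds = 0.463/(1−0.463) = 0.8622. LR = 0.59/0.24 = 2.4583.
Prior odds = 0.8622/2.4583 = 0.3507, so P(H) = 0.3507/(1+0.3507) ≈ 0.26.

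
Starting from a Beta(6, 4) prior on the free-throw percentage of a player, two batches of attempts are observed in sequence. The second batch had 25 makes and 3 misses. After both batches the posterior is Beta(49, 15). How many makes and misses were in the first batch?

18 makes and 8 misses

Because Beta–binomial updating is additive in the counts, the combined data contributed (α_post−α_prior, β_post−β_prior) successes and failures.
Total across both batches: 49−6=43 makes, 15−4=11 misses.
Subtract the second batch: 43−25=18 makes and 11−3=8 misses.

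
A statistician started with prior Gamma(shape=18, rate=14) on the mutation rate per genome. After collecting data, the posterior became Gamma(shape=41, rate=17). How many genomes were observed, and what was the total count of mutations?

Gamma–Poisson conjugacy: posterior shape = α + Σxᵢ, posterior rate = β + n.
Matching: Σxᵢ = 41 − 18 = 23 and n = 17 − 14 = 3.

n = 3 genomes with total 23 mutations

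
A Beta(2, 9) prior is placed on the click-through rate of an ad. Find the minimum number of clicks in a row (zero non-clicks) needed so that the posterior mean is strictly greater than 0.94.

k = 140

After k clicks and 0 non-clicks the posterior is Beta(2+k, 9), with mean (2+k)/(2+9+k).
Set (2+k)/(11+k) > 0.94 and solve: k > (0.94·11 − 2)/(1 − 0.94) = 139.000.
The smallest integer exceeding 139.000 is 140, and checking k=140: (142)/(151) = 0.9404 > 0.94.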